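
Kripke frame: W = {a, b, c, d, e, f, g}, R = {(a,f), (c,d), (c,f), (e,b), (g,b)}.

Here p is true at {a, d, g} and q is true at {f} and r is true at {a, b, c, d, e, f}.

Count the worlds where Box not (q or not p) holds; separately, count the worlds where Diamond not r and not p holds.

For Box not (q or not p):
a: successors {f}; not (q or not p) there: f:F. ✗
b: no successors, so Box not (q or not p) holds vacuously. ✓
c: successors {d, f}; not (q or not p) there: d:T, f:F. ✗
d: no successors, so Box not (q or not p) holds vacuously. ✓
e: successors {b}; not (q or not p) there: b:F. ✗
f: no successors, so Box not (q or not p) holds vacuously. ✓
g: successors {b}; not (q or not p) there: b:F. ✗
— 3 worlds.
For Diamond not r and not p:
a: Diamond not r is F, not p is F. ✗
b: Diamond not r is F, not p is T. ✗
c: Diamond not r is F, not p is T. ✗
d: Diamond not r is F, not p is F. ✗
e: Diamond not r is F, not p is T. ✗
f: Diamond not r is F, not p is T. ✗
g: Diamond not r is F, not p is F. ✗
— 0 worlds.

3 and 0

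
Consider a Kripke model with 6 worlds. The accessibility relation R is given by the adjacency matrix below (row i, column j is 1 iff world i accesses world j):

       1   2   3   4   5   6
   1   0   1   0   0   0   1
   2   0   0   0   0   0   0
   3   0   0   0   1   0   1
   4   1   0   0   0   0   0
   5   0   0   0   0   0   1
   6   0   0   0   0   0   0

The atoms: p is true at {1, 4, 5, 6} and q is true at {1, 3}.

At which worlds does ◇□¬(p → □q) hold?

{1, 3, 5}

1: successors {2, 6}; □¬(p → □q) there: 2:T, 6:T. ✓
2: no successors, so ◇□¬(p → □q) fails. ✗
3: successors {4, 6}; □¬(p → □q) there: 4:T, 6:T. ✓
4: successors {1}; □¬(p → □q) there: 1:F. ✗
5: successors {6}; □¬(p → □q) there: 6:T. ✓
6: no successors, so ◇□¬(p → □q) fails. ✗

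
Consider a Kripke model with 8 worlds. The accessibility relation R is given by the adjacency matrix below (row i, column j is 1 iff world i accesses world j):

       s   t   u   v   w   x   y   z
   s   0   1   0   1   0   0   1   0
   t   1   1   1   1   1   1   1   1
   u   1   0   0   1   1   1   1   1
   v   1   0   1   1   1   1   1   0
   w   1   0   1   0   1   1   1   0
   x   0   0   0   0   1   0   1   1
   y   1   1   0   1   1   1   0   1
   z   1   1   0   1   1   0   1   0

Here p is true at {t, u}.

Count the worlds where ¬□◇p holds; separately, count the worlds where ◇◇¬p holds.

5 and 8

For ¬□◇p:
s: □◇p is T. ✗
t: □◇p is F. ✓
u: □◇p is F. ✓
v: □◇p is F. ✓
w: □◇p is F. ✓
x: □◇p is T. ✗
y: □◇p is F. ✓
z: □◇p is T. ✗
— 5 worlds.
For ◇◇¬p:
s: successors {t, v, y}; ◇¬p there: t:T, v:T, y:T. ✓
t: successors {s, t, u, v, w, x, y, z}; ◇¬p there: s:T, t:T, u:T, v:T, w:T, x:T, y:T, z:T. ✓
u: successors {s, v, w, x, y, z}; ◇¬p there: s:T, v:T, w:T, x:T, y:T, z:T. ✓
v: successors {s, u, v, w, x, y}; ◇¬p there: s:T, u:T, v:T, w:T, x:T, y:T. ✓
w: successors {s, u, w, x, y}; ◇¬p there: s:T, u:T, w:T, x:T, y:T. ✓
x: successors {w, y, z}; ◇¬p there: w:T, y:T, z:T. ✓
y: successors {s, t, v, w, x, z}; ◇¬p there: s:T, t:T, v:T, w:T, x:T, z:T. ✓
z: successors {s, t, v, w, y}; ◇¬p there: s:T, t:T, v:T, w:T, y:T. ✓
— 8 worlds.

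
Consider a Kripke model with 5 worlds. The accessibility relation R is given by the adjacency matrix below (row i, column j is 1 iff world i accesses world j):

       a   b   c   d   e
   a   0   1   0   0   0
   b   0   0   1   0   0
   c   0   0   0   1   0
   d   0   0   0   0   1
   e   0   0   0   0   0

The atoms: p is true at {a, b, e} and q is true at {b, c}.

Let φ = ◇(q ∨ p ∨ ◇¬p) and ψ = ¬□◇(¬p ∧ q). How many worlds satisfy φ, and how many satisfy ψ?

For ◇(q ∨ p ∨ ◇¬p):
a: successors {b}; q ∨ p ∨ ◇¬p there: b:T. ✓
b: successors {c}; q ∨ p ∨ ◇¬p there: c:T. ✓
c: successors {d}; q ∨ p ∨ ◇¬p there: d:F. ✗
d: successors {e}; q ∨ p ∨ ◇¬p there: e:T. ✓
e: no successors, so ◇(q ∨ p ∨ ◇¬p) fails. ✗
— 3 worlds.
For ¬□◇(¬p ∧ q):
a: □◇(¬p ∧ q) is T. ✗
b: □◇(¬p ∧ q) is F. ✓
c: □◇(¬p ∧ q) is F. ✓
d: □◇(¬p ∧ q) is F. ✓
e: □◇(¬p ∧ q) is T. ✗
— 3 worlds.

3 and 3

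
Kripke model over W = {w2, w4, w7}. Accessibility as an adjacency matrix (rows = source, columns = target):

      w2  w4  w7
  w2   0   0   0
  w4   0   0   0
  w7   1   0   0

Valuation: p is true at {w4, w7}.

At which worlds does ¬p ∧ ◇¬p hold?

∅

w2: ¬p is T, ◇¬p is F. ✗
w4: ¬p is F, ◇¬p is F. ✗
w7: ¬p is F, ◇¬p is T. ✗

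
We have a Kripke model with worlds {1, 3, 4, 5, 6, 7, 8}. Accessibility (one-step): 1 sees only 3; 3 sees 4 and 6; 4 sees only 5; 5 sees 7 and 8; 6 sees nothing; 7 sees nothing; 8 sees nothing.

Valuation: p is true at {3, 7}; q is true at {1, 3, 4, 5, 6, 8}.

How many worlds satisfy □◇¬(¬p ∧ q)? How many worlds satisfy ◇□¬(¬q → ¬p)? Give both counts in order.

For □◇¬(¬p ∧ q):
1: successors {3}; ◇¬(¬p ∧ q) there: 3:F. ✗
3: successors {4, 6}; ◇¬(¬p ∧ q) there: 4:F, 6:F. ✗
4: successors {5}; ◇¬(¬p ∧ q) there: 5:T. ✓
5: successors {7, 8}; ◇¬(¬p ∧ q) there: 7:F, 8:F. ✗
6: no successors, so □◇¬(¬p ∧ q) holds vacuously. ✓
7: no successors, so □◇¬(¬p ∧ q) holds vacuously. ✓
8: no successors, so □◇¬(¬p ∧ q) holds vacuously. ✓
— 4 worlds.
For ◇□¬(¬q → ¬p):
1: successors {3}; □¬(¬q → ¬p) there: 3:F. ✗
3: successors {4, 6}; □¬(¬q → ¬p) there: 4:F, 6:T. ✓
4: successors {5}; □¬(¬q → ¬p) there: 5:F. ✗
5: successors {7, 8}; □¬(¬q → ¬p) there: 7:T, 8:T. ✓
6: no successors, so ◇□¬(¬q → ¬p) fails. ✗
7: no successors, so ◇□¬(¬q → ¬p) fails. ✗
8: no successors, so ◇□¬(¬q → ¬p) fails. ✗
— 2 worlds.

4 and 2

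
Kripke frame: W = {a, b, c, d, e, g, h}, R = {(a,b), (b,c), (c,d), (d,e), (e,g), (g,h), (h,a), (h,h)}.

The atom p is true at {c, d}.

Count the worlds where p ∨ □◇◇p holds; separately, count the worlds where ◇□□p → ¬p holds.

3 and 7

For p ∨ □◇◇p:
a: p is F, □◇◇p is T. ✓
b: p is F, □◇◇p is F. ✗
c: p is T, □◇◇p is F. ✓
d: p is T, □◇◇p is F. ✓
e: p is F, □◇◇p is F. ✗
g: p is F, □◇◇p is F. ✗
h: p is F, □◇◇p is F. ✗
— 3 worlds.
For ◇□□p → ¬p:
a: ◇□□p is T, ¬p is T. ✓
b: ◇□□p is F, ¬p is T. ✓
c: ◇□□p is F, ¬p is F. ✓
d: ◇□□p is F, ¬p is F. ✓
e: ◇□□p is F, ¬p is T. ✓
g: ◇□□p is F, ¬p is T. ✓
h: ◇□□p is T, ¬p is T. ✓
— 7 worlds.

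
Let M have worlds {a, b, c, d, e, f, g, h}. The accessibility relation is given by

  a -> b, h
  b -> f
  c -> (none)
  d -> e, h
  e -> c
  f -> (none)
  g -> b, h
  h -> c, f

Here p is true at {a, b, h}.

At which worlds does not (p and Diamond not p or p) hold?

{c, d, e, f, g}

a: p and Diamond not p or p is T. ✗
b: p and Diamond not p or p is T. ✗
c: p and Diamond not p or p is F. ✓
d: p and Diamond not p or p is F. ✓
e: p and Diamond not p or p is F. ✓
f: p and Diamond not p or p is F. ✓
g: p and Diamond not p or p is F. ✓
h: p and Diamond not p or p is T. ✗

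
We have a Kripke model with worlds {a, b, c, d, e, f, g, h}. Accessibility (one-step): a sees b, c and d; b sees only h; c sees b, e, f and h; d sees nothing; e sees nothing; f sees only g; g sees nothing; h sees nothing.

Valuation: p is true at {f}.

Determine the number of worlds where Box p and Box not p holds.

a: Box p is F, Box not p is T. ✗
b: Box p is F, Box not p is T. ✗
c: Box p is F, Box not p is F. ✗
d: Box p is T, Box not p is T. ✓
e: Box p is T, Box not p is T. ✓
f: Box p is F, Box not p is T. ✗
g: Box p is T, Box not p is T. ✓
h: Box p is T, Box not p is T. ✓
Satisfying worlds: {d, e, g, h}.

4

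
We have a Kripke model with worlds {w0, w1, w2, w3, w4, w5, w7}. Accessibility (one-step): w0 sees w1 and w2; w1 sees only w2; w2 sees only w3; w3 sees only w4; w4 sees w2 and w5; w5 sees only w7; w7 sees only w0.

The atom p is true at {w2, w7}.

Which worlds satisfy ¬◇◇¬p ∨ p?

w0: ¬◇◇¬p is F, p is F. ✗
w1: ¬◇◇¬p is F, p is F. ✗
w2: ¬◇◇¬p is F, p is T. ✓
w3: ¬◇◇¬p is F, p is F. ✗
w4: ¬◇◇¬p is F, p is F. ✗
w5: ¬◇◇¬p is F, p is F. ✗
w7: ¬◇◇¬p is F, p is T. ✓

{w2, w7}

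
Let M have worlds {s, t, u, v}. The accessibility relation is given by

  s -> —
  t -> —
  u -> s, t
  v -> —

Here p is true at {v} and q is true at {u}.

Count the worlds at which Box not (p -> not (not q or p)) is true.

s: no successors, so Box not (p -> not (not q or p)) holds vacuously. ✓
t: no successors, so Box not (p -> not (not q or p)) holds vacuously. ✓
u: successors {s, t}; not (p -> not (not q or p)) there: s:F, t:F. ✗
v: no successors, so Box not (p -> not (not q or p)) holds vacuously. ✓
Satisfying worlds: {s, t, v}.

3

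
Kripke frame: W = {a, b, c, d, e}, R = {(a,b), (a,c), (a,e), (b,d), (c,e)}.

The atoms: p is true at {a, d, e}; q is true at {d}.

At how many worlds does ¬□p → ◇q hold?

4

a: ¬□p is T, ◇q is F. ✗
b: ¬□p is F, ◇q is T. ✓
c: ¬□p is F, ◇q is F. ✓
d: ¬□p is F, ◇q is F. ✓
e: ¬□p is F, ◇q is F. ✓
Satisfying worlds: {b, c, d, e}.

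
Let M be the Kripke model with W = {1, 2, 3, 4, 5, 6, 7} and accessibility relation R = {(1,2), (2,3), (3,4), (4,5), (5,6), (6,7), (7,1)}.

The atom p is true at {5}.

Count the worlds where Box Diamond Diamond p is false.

1: successors {2}; Diamond Diamond p there: 2:F. ✗
2: successors {3}; Diamond Diamond p there: 3:T. ✓
3: successors {4}; Diamond Diamond p there: 4:F. ✗
4: successors {5}; Diamond Diamond p there: 5:F. ✗
5: successors {6}; Diamond Diamond p there: 6:F. ✗
6: successors {7}; Diamond Diamond p there: 7:F. ✗
7: successors {1}; Diamond Diamond p there: 1:F. ✗
Satisfying worlds: {2}.
So Box Diamond Diamond p fails at the other 6 worlds.

6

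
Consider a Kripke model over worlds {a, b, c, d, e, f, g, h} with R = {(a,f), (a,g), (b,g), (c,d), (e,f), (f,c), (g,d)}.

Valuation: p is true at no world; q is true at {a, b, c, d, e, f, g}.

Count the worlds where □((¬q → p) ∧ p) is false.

a: successors {f, g}; (¬q → p) ∧ p there: f:F, g:F. ✗
b: successors {g}; (¬q → p) ∧ p there: g:F. ✗
c: successors {d}; (¬q → p) ∧ p there: d:F. ✗
d: no successors, so □((¬q → p) ∧ p) holds vacuously. ✓
e: successors {f}; (¬q → p) ∧ p there: f:F. ✗
f: successors {c}; (¬q → p) ∧ p there: c:F. ✗
g: successors {d}; (¬q → p) ∧ p there: d:F. ✗
h: no successors, so □((¬q → p) ∧ p) holds vacuously. ✓
Satisfying worlds: {d, h}.
So □((¬q → p) ∧ p) fails at the other 6 worlds.

6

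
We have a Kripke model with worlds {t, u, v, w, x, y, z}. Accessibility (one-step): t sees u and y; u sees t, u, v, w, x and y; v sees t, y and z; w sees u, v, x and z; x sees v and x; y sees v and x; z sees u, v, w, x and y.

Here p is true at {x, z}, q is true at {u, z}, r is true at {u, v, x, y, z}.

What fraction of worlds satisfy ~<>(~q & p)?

t: <>(~q & p) is F. ✓
u: <>(~q & p) is T. ✗
v: <>(~q & p) is F. ✓
w: <>(~q & p) is T. ✗
x: <>(~q & p) is T. ✗
y: <>(~q & p) is T. ✗
z: <>(~q & p) is T. ✗
That's 2 of 7 worlds, so 2/7.

2/7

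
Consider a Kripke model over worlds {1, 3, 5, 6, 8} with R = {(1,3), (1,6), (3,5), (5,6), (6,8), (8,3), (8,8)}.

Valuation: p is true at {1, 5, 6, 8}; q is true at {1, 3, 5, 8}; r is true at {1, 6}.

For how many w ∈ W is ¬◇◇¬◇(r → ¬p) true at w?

1: ◇◇¬◇(r → ¬p) is T. ✗
3: ◇◇¬◇(r → ¬p) is F. ✓
5: ◇◇¬◇(r → ¬p) is F. ✓
6: ◇◇¬◇(r → ¬p) is F. ✓
8: ◇◇¬◇(r → ¬p) is T. ✗
Satisfying worlds: {3, 5, 6}.

3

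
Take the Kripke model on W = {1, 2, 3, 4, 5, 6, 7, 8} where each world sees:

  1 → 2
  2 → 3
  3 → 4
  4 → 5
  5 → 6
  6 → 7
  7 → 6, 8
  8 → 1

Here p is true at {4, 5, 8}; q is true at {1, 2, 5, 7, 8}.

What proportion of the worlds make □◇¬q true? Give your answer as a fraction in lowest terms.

1: successors {2}; ◇¬q there: 2:T. ✓
2: successors {3}; ◇¬q there: 3:T. ✓
3: successors {4}; ◇¬q there: 4:F. ✗
4: successors {5}; ◇¬q there: 5:T. ✓
5: successors {6}; ◇¬q there: 6:F. ✗
6: successors {7}; ◇¬q there: 7:T. ✓
7: successors {6, 8}; ◇¬q there: 6:F, 8:F. ✗
8: successors {1}; ◇¬q there: 1:F. ✗
That's 4 of 8 worlds, so 4/8 = 1/2.

1/2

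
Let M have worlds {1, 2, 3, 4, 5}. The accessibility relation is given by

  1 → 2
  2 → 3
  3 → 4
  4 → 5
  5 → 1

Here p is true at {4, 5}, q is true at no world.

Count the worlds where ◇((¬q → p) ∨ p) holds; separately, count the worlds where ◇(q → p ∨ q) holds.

For ◇((¬q → p) ∨ p):
1: successors {2}; (¬q → p) ∨ p there: 2:F. ✗
2: successors {3}; (¬q → p) ∨ p there: 3:F. ✗
3: successors {4}; (¬q → p) ∨ p there: 4:T. ✓
4: successors {5}; (¬q → p) ∨ p there: 5:T. ✓
5: successors {1}; (¬q → p) ∨ p there: 1:F. ✗
— 2 worlds.
For ◇(q → p ∨ q):
1: successors {2}; q → p ∨ q there: 2:T. ✓
2: successors {3}; q → p ∨ q there: 3:T. ✓
3: successors {4}; q → p ∨ q there: 4:T. ✓
4: successors {5}; q → p ∨ q there: 5:T. ✓
5: successors {1}; q → p ∨ q there: 1:T. ✓
— 5 worlds.

2 and 5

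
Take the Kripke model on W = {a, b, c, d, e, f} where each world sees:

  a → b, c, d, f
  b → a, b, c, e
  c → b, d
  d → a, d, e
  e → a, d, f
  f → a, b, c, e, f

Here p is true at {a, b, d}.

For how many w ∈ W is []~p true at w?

0

a: successors {b, c, d, f}; ~p there: b:F, c:T, d:F, f:T. ✗
b: successors {a, b, c, e}; ~p there: a:F, b:F, c:T, e:T. ✗
c: successors {b, d}; ~p there: b:F, d:F. ✗
d: successors {a, d, e}; ~p there: a:F, d:F, e:T. ✗
e: successors {a, d, f}; ~p there: a:F, d:F, f:T. ✗
f: successors {a, b, c, e, f}; ~p there: a:F, b:F, c:T, e:T, f:T. ✗
Satisfying worlds: ∅.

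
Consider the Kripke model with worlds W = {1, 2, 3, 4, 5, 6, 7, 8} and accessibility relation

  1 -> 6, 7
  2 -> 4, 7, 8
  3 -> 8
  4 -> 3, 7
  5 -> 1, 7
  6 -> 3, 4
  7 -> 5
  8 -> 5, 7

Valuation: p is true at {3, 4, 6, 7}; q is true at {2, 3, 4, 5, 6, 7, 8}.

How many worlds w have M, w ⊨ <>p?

1: successors {6, 7}; p there: 6:T, 7:T. ✓
2: successors {4, 7, 8}; p there: 4:T, 7:T, 8:F. ✓
3: successors {8}; p there: 8:F. ✗
4: successors {3, 7}; p there: 3:T, 7:T. ✓
5: successors {1, 7}; p there: 1:F, 7:T. ✓
6: successors {3, 4}; p there: 3:T, 4:T. ✓
7: successors {5}; p there: 5:F. ✗
8: successors {5, 7}; p there: 5:F, 7:T. ✓
Satisfying worlds: {1, 2, 4, 5, 6, 8}.

6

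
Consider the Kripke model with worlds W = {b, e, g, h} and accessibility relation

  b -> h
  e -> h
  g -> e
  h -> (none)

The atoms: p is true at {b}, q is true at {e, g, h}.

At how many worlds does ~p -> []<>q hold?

b: ~p is F, []<>q is F. ✓
e: ~p is T, []<>q is F. ✗
g: ~p is T, []<>q is T. ✓
h: ~p is T, []<>q is T. ✓
Satisfying worlds: {b, g, h}.

3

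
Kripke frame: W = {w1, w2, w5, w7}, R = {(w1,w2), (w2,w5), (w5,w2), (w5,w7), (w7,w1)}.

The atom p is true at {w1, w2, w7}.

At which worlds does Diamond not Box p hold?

w1: successors {w2}; not Box p there: w2:T. ✓
w2: successors {w5}; not Box p there: w5:F. ✗
w5: successors {w2, w7}; not Box p there: w2:T, w7:F. ✓
w7: successors {w1}; not Box p there: w1:F. ✗

{w1, w5}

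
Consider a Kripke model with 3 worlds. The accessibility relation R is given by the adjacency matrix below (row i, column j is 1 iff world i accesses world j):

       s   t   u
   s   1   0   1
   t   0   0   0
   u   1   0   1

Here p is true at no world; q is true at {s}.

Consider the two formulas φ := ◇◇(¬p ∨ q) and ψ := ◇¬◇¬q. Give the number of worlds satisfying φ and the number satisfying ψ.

2 and 0

For ◇◇(¬p ∨ q):
s: successors {s, u}; ◇(¬p ∨ q) there: s:T, u:T. ✓
t: no successors, so ◇◇(¬p ∨ q) fails. ✗
u: successors {s, u}; ◇(¬p ∨ q) there: s:T, u:T. ✓
— 2 worlds.
For ◇¬◇¬q:
s: successors {s, u}; ¬◇¬q there: s:F, u:F. ✗
t: no successors, so ◇¬◇¬q fails. ✗
u: successors {s, u}; ¬◇¬q there: s:F, u:F. ✗
— 0 worlds.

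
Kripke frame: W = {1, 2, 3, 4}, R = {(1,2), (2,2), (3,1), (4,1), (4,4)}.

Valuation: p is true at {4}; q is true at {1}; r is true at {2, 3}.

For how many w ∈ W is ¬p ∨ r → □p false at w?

3

1: ¬p ∨ r is T, □p is F. ✗
2: ¬p ∨ r is T, □p is F. ✗
3: ¬p ∨ r is T, □p is F. ✗
4: ¬p ∨ r is F, □p is F. ✓
Satisfying worlds: {4}.
So ¬p ∨ r → □p fails at the other 3 worlds.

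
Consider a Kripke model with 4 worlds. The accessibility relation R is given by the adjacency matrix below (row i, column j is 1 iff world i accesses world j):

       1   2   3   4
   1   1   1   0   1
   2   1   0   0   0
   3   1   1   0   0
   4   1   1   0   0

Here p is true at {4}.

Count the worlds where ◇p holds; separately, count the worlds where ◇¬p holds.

For ◇p:
1: successors {1, 2, 4}; p there: 1:F, 2:F, 4:T. ✓
2: successors {1}; p there: 1:F. ✗
3: successors {1, 2}; p there: 1:F, 2:F. ✗
4: successors {1, 2}; p there: 1:F, 2:F. ✗
— 1 world.
For ◇¬p:
1: successors {1, 2, 4}; ¬p there: 1:T, 2:T, 4:F. ✓
2: successors {1}; ¬p there: 1:T. ✓
3: successors {1, 2}; ¬p there: 1:T, 2:T. ✓
4: successors {1, 2}; ¬p there: 1:T, 2:T. ✓
— 4 worlds.

1 and 4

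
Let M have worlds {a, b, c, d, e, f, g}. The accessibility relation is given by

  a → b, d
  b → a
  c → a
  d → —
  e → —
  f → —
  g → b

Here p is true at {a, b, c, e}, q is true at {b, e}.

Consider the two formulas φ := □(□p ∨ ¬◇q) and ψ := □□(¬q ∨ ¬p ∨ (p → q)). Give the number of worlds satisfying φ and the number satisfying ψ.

For □(□p ∨ ¬◇q):
a: successors {b, d}; □p ∨ ¬◇q there: b:T, d:T. ✓
b: successors {a}; □p ∨ ¬◇q there: a:F. ✗
c: successors {a}; □p ∨ ¬◇q there: a:F. ✗
d: no successors, so □(□p ∨ ¬◇q) holds vacuously. ✓
e: no successors, so □(□p ∨ ¬◇q) holds vacuously. ✓
f: no successors, so □(□p ∨ ¬◇q) holds vacuously. ✓
g: successors {b}; □p ∨ ¬◇q there: b:T. ✓
— 5 worlds.
For □□(¬q ∨ ¬p ∨ (p → q)):
a: successors {b, d}; □(¬q ∨ ¬p ∨ (p → q)) there: b:T, d:T. ✓
b: successors {a}; □(¬q ∨ ¬p ∨ (p → q)) there: a:T. ✓
c: successors {a}; □(¬q ∨ ¬p ∨ (p → q)) there: a:T. ✓
d: no successors, so □□(¬q ∨ ¬p ∨ (p → q)) holds vacuously. ✓
e: no successors, so □□(¬q ∨ ¬p ∨ (p → q)) holds vacuously. ✓
f: no successors, so □□(¬q ∨ ¬p ∨ (p → q)) holds vacuously. ✓
g: successors {b}; □(¬q ∨ ¬p ∨ (p → q)) there: b:T. ✓
— 7 worlds.

5 and 7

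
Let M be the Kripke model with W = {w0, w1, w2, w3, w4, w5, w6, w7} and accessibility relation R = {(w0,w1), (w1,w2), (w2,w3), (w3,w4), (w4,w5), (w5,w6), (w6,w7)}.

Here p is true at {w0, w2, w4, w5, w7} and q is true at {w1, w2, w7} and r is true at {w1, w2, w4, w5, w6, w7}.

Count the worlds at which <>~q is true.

4

w0: successors {w1}; ~q there: w1:F. ✗
w1: successors {w2}; ~q there: w2:F. ✗
w2: successors {w3}; ~q there: w3:T. ✓
w3: successors {w4}; ~q there: w4:T. ✓
w4: successors {w5}; ~q there: w5:T. ✓
w5: successors {w6}; ~q there: w6:T. ✓
w6: successors {w7}; ~q there: w7:F. ✗
w7: no successors, so <>~q fails. ✗
Satisfying worlds: {w2, w3, w4, w5}.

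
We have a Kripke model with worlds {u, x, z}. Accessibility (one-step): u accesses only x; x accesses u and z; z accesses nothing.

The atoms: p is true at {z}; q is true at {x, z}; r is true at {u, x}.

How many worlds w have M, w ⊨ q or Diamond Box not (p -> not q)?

2

u: q is F, Diamond Box not (p -> not q) is F. ✗
x: q is T, Diamond Box not (p -> not q) is T. ✓
z: q is T, Diamond Box not (p -> not q) is F. ✓
Satisfying worlds: {x, z}.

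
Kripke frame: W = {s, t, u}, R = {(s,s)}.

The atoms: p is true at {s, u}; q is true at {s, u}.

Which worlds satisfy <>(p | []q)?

{s}

s: successors {s}; p | []q there: s:T. ✓
t: no successors, so <>(p | []q) fails. ✗
u: no successors, so <>(p | []q) fails. ✗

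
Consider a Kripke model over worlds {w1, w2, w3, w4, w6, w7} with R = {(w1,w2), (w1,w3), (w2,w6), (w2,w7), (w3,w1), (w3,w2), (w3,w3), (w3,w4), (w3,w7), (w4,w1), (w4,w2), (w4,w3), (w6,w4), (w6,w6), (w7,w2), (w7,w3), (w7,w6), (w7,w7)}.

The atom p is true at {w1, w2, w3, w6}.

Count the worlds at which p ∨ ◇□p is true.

5

w1: p is T, ◇□p is F. ✓
w2: p is T, ◇□p is F. ✓
w3: p is T, ◇□p is T. ✓
w4: p is F, ◇□p is T. ✓
w6: p is T, ◇□p is T. ✓
w7: p is F, ◇□p is F. ✗
Satisfying worlds: {w1, w2, w3, w4, w6}.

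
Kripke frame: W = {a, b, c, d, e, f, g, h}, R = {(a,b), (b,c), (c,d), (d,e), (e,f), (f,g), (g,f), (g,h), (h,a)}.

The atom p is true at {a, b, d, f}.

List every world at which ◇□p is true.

a: successors {b}; □p there: b:F. ✗
b: successors {c}; □p there: c:T. ✓
c: successors {d}; □p there: d:F. ✗
d: successors {e}; □p there: e:T. ✓
e: successors {f}; □p there: f:F. ✗
f: successors {g}; □p there: g:F. ✗
g: successors {f, h}; □p there: f:F, h:T. ✓
h: successors {a}; □p there: a:T. ✓

{b, d, g, h}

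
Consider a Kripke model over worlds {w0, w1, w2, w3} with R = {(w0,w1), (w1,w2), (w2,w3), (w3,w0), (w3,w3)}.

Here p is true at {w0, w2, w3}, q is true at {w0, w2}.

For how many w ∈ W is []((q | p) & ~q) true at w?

w0: successors {w1}; (q | p) & ~q there: w1:F. ✗
w1: successors {w2}; (q | p) & ~q there: w2:F. ✗
w2: successors {w3}; (q | p) & ~q there: w3:T. ✓
w3: successors {w0, w3}; (q | p) & ~q there: w0:F, w3:T. ✗
Satisfying worlds: {w2}.

1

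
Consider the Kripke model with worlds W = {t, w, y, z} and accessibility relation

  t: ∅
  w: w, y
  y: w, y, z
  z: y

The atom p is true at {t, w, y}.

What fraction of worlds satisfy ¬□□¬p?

3/4

t: □□¬p is T. ✗
w: □□¬p is F. ✓
y: □□¬p is F. ✓
z: □□¬p is F. ✓
That's 3 of 4 worlds, so 3/4.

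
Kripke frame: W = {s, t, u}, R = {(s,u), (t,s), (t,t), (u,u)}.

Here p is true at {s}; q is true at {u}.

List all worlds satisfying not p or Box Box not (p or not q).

{s, t, u}

s: not p is F, Box Box not (p or not q) is T. ✓
t: not p is T, Box Box not (p or not q) is F. ✓
u: not p is T, Box Box not (p or not q) is T. ✓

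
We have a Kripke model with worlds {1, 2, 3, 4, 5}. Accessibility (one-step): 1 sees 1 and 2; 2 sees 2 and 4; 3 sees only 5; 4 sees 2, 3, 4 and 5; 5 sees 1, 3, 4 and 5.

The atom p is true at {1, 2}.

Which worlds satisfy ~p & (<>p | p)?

{4, 5}

1: ~p is F, <>p | p is T. ✗
2: ~p is F, <>p | p is T. ✗
3: ~p is T, <>p | p is F. ✗
4: ~p is T, <>p | p is T. ✓
5: ~p is T, <>p | p is T. ✓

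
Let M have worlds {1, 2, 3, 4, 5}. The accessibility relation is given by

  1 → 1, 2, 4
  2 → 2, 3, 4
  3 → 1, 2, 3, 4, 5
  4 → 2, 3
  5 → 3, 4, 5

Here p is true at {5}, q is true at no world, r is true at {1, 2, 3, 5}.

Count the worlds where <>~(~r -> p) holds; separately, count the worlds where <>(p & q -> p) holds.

4 and 5

For <>~(~r -> p):
1: successors {1, 2, 4}; ~(~r -> p) there: 1:F, 2:F, 4:T. ✓
2: successors {2, 3, 4}; ~(~r -> p) there: 2:F, 3:F, 4:T. ✓
3: successors {1, 2, 3, 4, 5}; ~(~r -> p) there: 1:F, 2:F, 3:F, 4:T, 5:F. ✓
4: successors {2, 3}; ~(~r -> p) there: 2:F, 3:F. ✗
5: successors {3, 4, 5}; ~(~r -> p) there: 3:F, 4:T, 5:F. ✓
— 4 worlds.
For <>(p & q -> p):
1: successors {1, 2, 4}; p & q -> p there: 1:T, 2:T, 4:T. ✓
2: successors {2, 3, 4}; p & q -> p there: 2:T, 3:T, 4:T. ✓
3: successors {1, 2, 3, 4, 5}; p & q -> p there: 1:T, 2:T, 3:T, 4:T, 5:T. ✓
4: successors {2, 3}; p & q -> p there: 2:T, 3:T. ✓
5: successors {3, 4, 5}; p & q -> p there: 3:T, 4:T, 5:T. ✓
— 5 worlds.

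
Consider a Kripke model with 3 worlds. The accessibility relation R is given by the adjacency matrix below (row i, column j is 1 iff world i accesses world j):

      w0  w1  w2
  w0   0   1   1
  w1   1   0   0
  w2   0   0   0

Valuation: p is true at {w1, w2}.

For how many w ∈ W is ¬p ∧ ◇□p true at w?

w0: ¬p is T, ◇□p is T. ✓
w1: ¬p is F, ◇□p is T. ✗
w2: ¬p is F, ◇□p is F. ✗
Satisfying worlds: {w0}.

1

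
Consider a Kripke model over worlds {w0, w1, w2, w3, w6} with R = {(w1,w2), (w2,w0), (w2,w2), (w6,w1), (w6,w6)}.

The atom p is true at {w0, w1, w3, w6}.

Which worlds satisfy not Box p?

{w1, w2}

w0: Box p is T. ✗
w1: Box p is F. ✓
w2: Box p is F. ✓
w3: Box p is T. ✗
w6: Box p is T. ✗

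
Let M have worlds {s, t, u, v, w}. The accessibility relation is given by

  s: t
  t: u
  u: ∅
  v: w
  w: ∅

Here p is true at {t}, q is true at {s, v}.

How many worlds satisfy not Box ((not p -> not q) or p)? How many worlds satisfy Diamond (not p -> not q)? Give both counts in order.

0 and 3

For not Box ((not p -> not q) or p):
s: Box ((not p -> not q) or p) is T. ✗
t: Box ((not p -> not q) or p) is T. ✗
u: Box ((not p -> not q) or p) is T. ✗
v: Box ((not p -> not q) or p) is T. ✗
w: Box ((not p -> not q) or p) is T. ✗
— 0 worlds.
For Diamond (not p -> not q):
s: successors {t}; not p -> not q there: t:T. ✓
t: successors {u}; not p -> not q there: u:T. ✓
u: no successors, so Diamond (not p -> not q) fails. ✗
v: successors {w}; not p -> not q there: w:T. ✓
w: no successors, so Diamond (not p -> not q) fails. ✗
— 3 worlds.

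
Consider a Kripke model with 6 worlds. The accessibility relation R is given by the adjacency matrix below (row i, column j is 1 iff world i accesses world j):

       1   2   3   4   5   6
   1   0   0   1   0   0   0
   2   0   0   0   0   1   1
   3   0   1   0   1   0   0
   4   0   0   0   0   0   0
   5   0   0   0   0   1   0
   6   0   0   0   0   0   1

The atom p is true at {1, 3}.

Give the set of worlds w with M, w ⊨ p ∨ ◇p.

{1, 3}

1: p is T, ◇p is T. ✓
2: p is F, ◇p is F. ✗
3: p is T, ◇p is F. ✓
4: p is F, ◇p is F. ✗
5: p is F, ◇p is F. ✗
6: p is F, ◇p is F. ✗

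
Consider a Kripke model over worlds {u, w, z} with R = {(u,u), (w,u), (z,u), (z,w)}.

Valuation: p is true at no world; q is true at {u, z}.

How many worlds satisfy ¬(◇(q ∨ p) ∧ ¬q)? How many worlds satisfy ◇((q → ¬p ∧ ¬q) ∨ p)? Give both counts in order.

For ¬(◇(q ∨ p) ∧ ¬q):
u: ◇(q ∨ p) ∧ ¬q is F. ✓
w: ◇(q ∨ p) ∧ ¬q is T. ✗
z: ◇(q ∨ p) ∧ ¬q is F. ✓
— 2 worlds.
For ◇((q → ¬p ∧ ¬q) ∨ p):
u: successors {u}; (q → ¬p ∧ ¬q) ∨ p there: u:F. ✗
w: successors {u}; (q → ¬p ∧ ¬q) ∨ p there: u:F. ✗
z: successors {u, w}; (q → ¬p ∧ ¬q) ∨ p there: u:F, w:T. ✓
— 1 world.

2 and 1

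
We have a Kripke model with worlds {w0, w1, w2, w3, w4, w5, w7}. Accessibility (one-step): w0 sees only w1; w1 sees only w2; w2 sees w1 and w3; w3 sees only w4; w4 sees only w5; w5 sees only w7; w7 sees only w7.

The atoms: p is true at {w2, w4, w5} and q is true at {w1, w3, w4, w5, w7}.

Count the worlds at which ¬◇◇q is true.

w0: ◇◇q is F. ✓
w1: ◇◇q is T. ✗
w2: ◇◇q is T. ✗
w3: ◇◇q is T. ✗
w4: ◇◇q is T. ✗
w5: ◇◇q is T. ✗
w7: ◇◇q is T. ✗
Satisfying worlds: {w0}.

1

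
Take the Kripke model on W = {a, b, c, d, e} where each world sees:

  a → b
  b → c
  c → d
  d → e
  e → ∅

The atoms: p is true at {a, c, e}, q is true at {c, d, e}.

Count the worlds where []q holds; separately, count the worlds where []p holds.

4 and 3

For []q:
a: successors {b}; q there: b:F. ✗
b: successors {c}; q there: c:T. ✓
c: successors {d}; q there: d:T. ✓
d: successors {e}; q there: e:T. ✓
e: no successors, so []q holds vacuously. ✓
— 4 worlds.
For []p:
a: successors {b}; p there: b:F. ✗
b: successors {c}; p there: c:T. ✓
c: successors {d}; p there: d:F. ✗
d: successors {e}; p there: e:T. ✓
e: no successors, so []p holds vacuously. ✓
— 3 worlds.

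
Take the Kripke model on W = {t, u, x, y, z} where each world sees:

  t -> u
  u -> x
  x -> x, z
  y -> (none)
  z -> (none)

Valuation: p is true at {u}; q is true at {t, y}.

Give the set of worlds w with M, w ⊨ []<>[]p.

{u, y, z}

t: successors {u}; <>[]p there: u:F. ✗
u: successors {x}; <>[]p there: x:T. ✓
x: successors {x, z}; <>[]p there: x:T, z:F. ✗
y: no successors, so []<>[]p holds vacuously. ✓
z: no successors, so []<>[]p holds vacuously. ✓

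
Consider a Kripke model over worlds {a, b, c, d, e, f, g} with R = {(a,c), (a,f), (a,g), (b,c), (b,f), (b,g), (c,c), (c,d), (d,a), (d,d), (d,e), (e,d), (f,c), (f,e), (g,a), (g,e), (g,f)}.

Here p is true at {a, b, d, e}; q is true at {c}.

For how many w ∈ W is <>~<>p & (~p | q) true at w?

1

a: <>~<>p is F, ~p | q is F. ✗
b: <>~<>p is F, ~p | q is F. ✗
c: <>~<>p is F, ~p | q is T. ✗
d: <>~<>p is T, ~p | q is F. ✗
e: <>~<>p is F, ~p | q is F. ✗
f: <>~<>p is F, ~p | q is T. ✗
g: <>~<>p is T, ~p | q is T. ✓
Satisfying worlds: {g}.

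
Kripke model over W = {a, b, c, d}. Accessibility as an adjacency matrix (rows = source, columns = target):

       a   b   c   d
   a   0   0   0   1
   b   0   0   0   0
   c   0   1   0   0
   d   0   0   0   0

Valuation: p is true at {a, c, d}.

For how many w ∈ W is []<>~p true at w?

2

a: successors {d}; <>~p there: d:F. ✗
b: no successors, so []<>~p holds vacuously. ✓
c: successors {b}; <>~p there: b:F. ✗
d: no successors, so []<>~p holds vacuously. ✓
Satisfying worlds: {b, d}.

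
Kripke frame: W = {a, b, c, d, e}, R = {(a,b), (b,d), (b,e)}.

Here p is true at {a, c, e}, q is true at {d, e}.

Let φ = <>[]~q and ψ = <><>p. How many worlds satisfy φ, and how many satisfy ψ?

For <>[]~q:
a: successors {b}; []~q there: b:F. ✗
b: successors {d, e}; []~q there: d:T, e:T. ✓
c: no successors, so <>[]~q fails. ✗
d: no successors, so <>[]~q fails. ✗
e: no successors, so <>[]~q fails. ✗
— 1 world.
For <><>p:
a: successors {b}; <>p there: b:T. ✓
b: successors {d, e}; <>p there: d:F, e:F. ✗
c: no successors, so <><>p fails. ✗
d: no successors, so <><>p fails. ✗
e: no successors, so <><>p fails. ✗
— 1 world.

1 and 1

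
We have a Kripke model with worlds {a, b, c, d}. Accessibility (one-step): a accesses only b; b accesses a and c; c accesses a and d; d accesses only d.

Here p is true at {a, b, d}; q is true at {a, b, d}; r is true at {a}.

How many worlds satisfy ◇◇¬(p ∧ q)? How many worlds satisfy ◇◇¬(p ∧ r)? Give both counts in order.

1 and 4

For ◇◇¬(p ∧ q):
a: successors {b}; ◇¬(p ∧ q) there: b:T. ✓
b: successors {a, c}; ◇¬(p ∧ q) there: a:F, c:F. ✗
c: successors {a, d}; ◇¬(p ∧ q) there: a:F, d:F. ✗
d: successors {d}; ◇¬(p ∧ q) there: d:F. ✗
— 1 world.
For ◇◇¬(p ∧ r):
a: successors {b}; ◇¬(p ∧ r) there: b:T. ✓
b: successors {a, c}; ◇¬(p ∧ r) there: a:T, c:T. ✓
c: successors {a, d}; ◇¬(p ∧ r) there: a:T, d:T. ✓
d: successors {d}; ◇¬(p ∧ r) there: d:T. ✓
— 4 worlds.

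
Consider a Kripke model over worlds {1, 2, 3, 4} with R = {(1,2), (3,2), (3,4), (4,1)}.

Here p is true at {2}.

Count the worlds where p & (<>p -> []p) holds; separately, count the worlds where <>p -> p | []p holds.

For p & (<>p -> []p):
1: p is F, <>p -> []p is T. ✗
2: p is T, <>p -> []p is T. ✓
3: p is F, <>p -> []p is F. ✗
4: p is F, <>p -> []p is T. ✗
— 1 world.
For <>p -> p | []p:
1: <>p is T, p | []p is T. ✓
2: <>p is F, p | []p is T. ✓
3: <>p is T, p | []p is F. ✗
4: <>p is F, p | []p is F. ✓
— 3 worlds.

1 and 3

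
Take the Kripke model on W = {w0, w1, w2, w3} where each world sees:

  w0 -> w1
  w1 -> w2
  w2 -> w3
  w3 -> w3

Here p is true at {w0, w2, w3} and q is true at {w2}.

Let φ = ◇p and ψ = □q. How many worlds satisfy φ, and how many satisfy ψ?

For ◇p:
w0: successors {w1}; p there: w1:F. ✗
w1: successors {w2}; p there: w2:T. ✓
w2: successors {w3}; p there: w3:T. ✓
w3: successors {w3}; p there: w3:T. ✓
— 3 worlds.
For □q:
w0: successors {w1}; q there: w1:F. ✗
w1: successors {w2}; q there: w2:T. ✓
w2: successors {w3}; q there: w3:F. ✗
w3: successors {w3}; q there: w3:F. ✗
— 1 world.

3 and 1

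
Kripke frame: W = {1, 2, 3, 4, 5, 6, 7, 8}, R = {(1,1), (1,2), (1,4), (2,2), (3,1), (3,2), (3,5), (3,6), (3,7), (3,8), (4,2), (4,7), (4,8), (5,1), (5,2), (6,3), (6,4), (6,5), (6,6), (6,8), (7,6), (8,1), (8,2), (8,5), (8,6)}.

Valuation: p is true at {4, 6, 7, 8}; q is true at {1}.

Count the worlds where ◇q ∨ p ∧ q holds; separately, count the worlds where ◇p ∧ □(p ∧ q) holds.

For ◇q ∨ p ∧ q:
1: ◇q is T, p ∧ q is F. ✓
2: ◇q is F, p ∧ q is F. ✗
3: ◇q is T, p ∧ q is F. ✓
4: ◇q is F, p ∧ q is F. ✗
5: ◇q is T, p ∧ q is F. ✓
6: ◇q is F, p ∧ q is F. ✗
7: ◇q is F, p ∧ q is F. ✗
8: ◇q is T, p ∧ q is F. ✓
— 4 worlds.
For ◇p ∧ □(p ∧ q):
1: ◇p is T, □(p ∧ q) is F. ✗
2: ◇p is F, □(p ∧ q) is F. ✗
3: ◇p is T, □(p ∧ q) is F. ✗
4: ◇p is T, □(p ∧ q) is F. ✗
5: ◇p is F, □(p ∧ q) is F. ✗
6: ◇p is T, □(p ∧ q) is F. ✗
7: ◇p is T, □(p ∧ q) is F. ✗
8: ◇p is T, □(p ∧ q) is F. ✗
— 0 worlds.

4 and 0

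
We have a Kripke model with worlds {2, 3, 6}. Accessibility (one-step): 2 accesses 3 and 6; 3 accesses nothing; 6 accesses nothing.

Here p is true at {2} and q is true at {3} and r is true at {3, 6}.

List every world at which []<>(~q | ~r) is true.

{3, 6}

2: successors {3, 6}; <>(~q | ~r) there: 3:F, 6:F. ✗
3: no successors, so []<>(~q | ~r) holds vacuously. ✓
6: no successors, so []<>(~q | ~r) holds vacuously. ✓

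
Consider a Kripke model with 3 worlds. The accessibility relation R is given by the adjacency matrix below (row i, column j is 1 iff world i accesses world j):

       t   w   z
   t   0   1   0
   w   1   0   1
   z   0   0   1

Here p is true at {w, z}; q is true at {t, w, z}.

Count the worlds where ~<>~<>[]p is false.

1

t: <>~<>[]p is F. ✓
w: <>~<>[]p is T. ✗
z: <>~<>[]p is F. ✓
Satisfying worlds: {t, z}.
So ~<>~<>[]p fails at the other 1 world.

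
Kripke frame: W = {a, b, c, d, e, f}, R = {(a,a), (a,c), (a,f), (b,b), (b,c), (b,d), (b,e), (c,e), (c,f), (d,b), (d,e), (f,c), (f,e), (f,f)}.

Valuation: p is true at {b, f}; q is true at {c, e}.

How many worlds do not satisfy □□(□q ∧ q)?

5

a: successors {a, c, f}; □(□q ∧ q) there: a:F, c:F, f:F. ✗
b: successors {b, c, d, e}; □(□q ∧ q) there: b:F, c:F, d:F, e:T. ✗
c: successors {e, f}; □(□q ∧ q) there: e:T, f:F. ✗
d: successors {b, e}; □(□q ∧ q) there: b:F, e:T. ✗
e: no successors, so □□(□q ∧ q) holds vacuously. ✓
f: successors {c, e, f}; □(□q ∧ q) there: c:F, e:T, f:F. ✗
Satisfying worlds: {e}.
So □□(□q ∧ q) fails at the other 5 worlds.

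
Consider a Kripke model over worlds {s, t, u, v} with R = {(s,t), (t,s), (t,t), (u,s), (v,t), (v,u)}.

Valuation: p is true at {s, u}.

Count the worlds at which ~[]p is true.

3

s: []p is F. ✓
t: []p is F. ✓
u: []p is T. ✗
v: []p is F. ✓
Satisfying worlds: {s, t, v}.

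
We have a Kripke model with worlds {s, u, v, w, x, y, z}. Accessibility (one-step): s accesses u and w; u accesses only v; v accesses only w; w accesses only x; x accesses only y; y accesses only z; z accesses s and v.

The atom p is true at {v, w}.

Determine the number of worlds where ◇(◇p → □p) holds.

s: successors {u, w}; ◇p → □p there: u:T, w:T. ✓
u: successors {v}; ◇p → □p there: v:T. ✓
v: successors {w}; ◇p → □p there: w:T. ✓
w: successors {x}; ◇p → □p there: x:T. ✓
x: successors {y}; ◇p → □p there: y:T. ✓
y: successors {z}; ◇p → □p there: z:F. ✗
z: successors {s, v}; ◇p → □p there: s:F, v:T. ✓
Satisfying worlds: {s, u, v, w, x, z}.

6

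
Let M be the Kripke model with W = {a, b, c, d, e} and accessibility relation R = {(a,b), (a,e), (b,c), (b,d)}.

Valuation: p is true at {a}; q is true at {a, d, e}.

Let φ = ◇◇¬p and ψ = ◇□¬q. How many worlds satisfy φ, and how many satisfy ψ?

1 and 2

For ◇◇¬p:
a: successors {b, e}; ◇¬p there: b:T, e:F. ✓
b: successors {c, d}; ◇¬p there: c:F, d:F. ✗
c: no successors, so ◇◇¬p fails. ✗
d: no successors, so ◇◇¬p fails. ✗
e: no successors, so ◇◇¬p fails. ✗
— 1 world.
For ◇□¬q:
a: successors {b, e}; □¬q there: b:F, e:T. ✓
b: successors {c, d}; □¬q there: c:T, d:T. ✓
c: no successors, so ◇□¬q fails. ✗
d: no successors, so ◇□¬q fails. ✗
e: no successors, so ◇□¬q fails. ✗
— 2 worlds.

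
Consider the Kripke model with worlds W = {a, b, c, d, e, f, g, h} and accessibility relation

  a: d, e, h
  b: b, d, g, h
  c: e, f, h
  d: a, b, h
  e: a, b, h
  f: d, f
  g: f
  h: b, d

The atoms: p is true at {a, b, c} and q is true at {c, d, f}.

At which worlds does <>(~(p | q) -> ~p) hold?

{a, b, c, d, e, f, g, h}

a: successors {d, e, h}; ~(p | q) -> ~p there: d:T, e:T, h:T. ✓
b: successors {b, d, g, h}; ~(p | q) -> ~p there: b:T, d:T, g:T, h:T. ✓
c: successors {e, f, h}; ~(p | q) -> ~p there: e:T, f:T, h:T. ✓
d: successors {a, b, h}; ~(p | q) -> ~p there: a:T, b:T, h:T. ✓
e: successors {a, b, h}; ~(p | q) -> ~p there: a:T, b:T, h:T. ✓
f: successors {d, f}; ~(p | q) -> ~p there: d:T, f:T. ✓
g: successors {f}; ~(p | q) -> ~p there: f:T. ✓
h: successors {b, d}; ~(p | q) -> ~p there: b:T, d:T. ✓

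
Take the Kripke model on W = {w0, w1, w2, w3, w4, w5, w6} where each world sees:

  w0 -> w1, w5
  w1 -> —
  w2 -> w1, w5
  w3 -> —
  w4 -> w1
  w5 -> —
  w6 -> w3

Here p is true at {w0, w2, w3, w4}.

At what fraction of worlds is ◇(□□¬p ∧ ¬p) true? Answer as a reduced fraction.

w0: successors {w1, w5}; □□¬p ∧ ¬p there: w1:T, w5:T. ✓
w1: no successors, so ◇(□□¬p ∧ ¬p) fails. ✗
w2: successors {w1, w5}; □□¬p ∧ ¬p there: w1:T, w5:T. ✓
w3: no successors, so ◇(□□¬p ∧ ¬p) fails. ✗
w4: successors {w1}; □□¬p ∧ ¬p there: w1:T. ✓
w5: no successors, so ◇(□□¬p ∧ ¬p) fails. ✗
w6: successors {w3}; □□¬p ∧ ¬p there: w3:F. ✗
That's 3 of 7 worlds, so 3/7.

3/7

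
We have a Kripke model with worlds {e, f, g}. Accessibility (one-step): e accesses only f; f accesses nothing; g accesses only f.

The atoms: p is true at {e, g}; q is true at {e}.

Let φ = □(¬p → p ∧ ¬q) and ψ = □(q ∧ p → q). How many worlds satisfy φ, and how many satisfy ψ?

For □(¬p → p ∧ ¬q):
e: successors {f}; ¬p → p ∧ ¬q there: f:F. ✗
f: no successors, so □(¬p → p ∧ ¬q) holds vacuously. ✓
g: successors {f}; ¬p → p ∧ ¬q there: f:F. ✗
— 1 world.
For □(q ∧ p → q):
e: successors {f}; q ∧ p → q there: f:T. ✓
f: no successors, so □(q ∧ p → q) holds vacuously. ✓
g: successors {f}; q ∧ p → q there: f:T. ✓
— 3 worlds.

1 and 3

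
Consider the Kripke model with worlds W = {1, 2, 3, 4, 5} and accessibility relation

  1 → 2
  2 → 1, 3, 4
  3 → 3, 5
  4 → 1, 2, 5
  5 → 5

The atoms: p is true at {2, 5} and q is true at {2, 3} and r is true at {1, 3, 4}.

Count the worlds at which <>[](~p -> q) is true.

1: successors {2}; [](~p -> q) there: 2:F. ✗
2: successors {1, 3, 4}; [](~p -> q) there: 1:T, 3:T, 4:F. ✓
3: successors {3, 5}; [](~p -> q) there: 3:T, 5:T. ✓
4: successors {1, 2, 5}; [](~p -> q) there: 1:T, 2:F, 5:T. ✓
5: successors {5}; [](~p -> q) there: 5:T. ✓
Satisfying worlds: {2, 3, 4, 5}.

4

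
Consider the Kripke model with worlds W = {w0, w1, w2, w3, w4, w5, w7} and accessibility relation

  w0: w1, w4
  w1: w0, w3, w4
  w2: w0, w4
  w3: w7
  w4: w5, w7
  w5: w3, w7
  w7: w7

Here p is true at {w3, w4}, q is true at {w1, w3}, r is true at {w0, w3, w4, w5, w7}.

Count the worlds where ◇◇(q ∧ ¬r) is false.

5

w0: successors {w1, w4}; ◇(q ∧ ¬r) there: w1:F, w4:F. ✗
w1: successors {w0, w3, w4}; ◇(q ∧ ¬r) there: w0:T, w3:F, w4:F. ✓
w2: successors {w0, w4}; ◇(q ∧ ¬r) there: w0:T, w4:F. ✓
w3: successors {w7}; ◇(q ∧ ¬r) there: w7:F. ✗
w4: successors {w5, w7}; ◇(q ∧ ¬r) there: w5:F, w7:F. ✗
w5: successors {w3, w7}; ◇(q ∧ ¬r) there: w3:F, w7:F. ✗
w7: successors {w7}; ◇(q ∧ ¬r) there: w7:F. ✗
Satisfying worlds: {w1, w2}.
So ◇◇(q ∧ ¬r) fails at the other 5 worlds.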